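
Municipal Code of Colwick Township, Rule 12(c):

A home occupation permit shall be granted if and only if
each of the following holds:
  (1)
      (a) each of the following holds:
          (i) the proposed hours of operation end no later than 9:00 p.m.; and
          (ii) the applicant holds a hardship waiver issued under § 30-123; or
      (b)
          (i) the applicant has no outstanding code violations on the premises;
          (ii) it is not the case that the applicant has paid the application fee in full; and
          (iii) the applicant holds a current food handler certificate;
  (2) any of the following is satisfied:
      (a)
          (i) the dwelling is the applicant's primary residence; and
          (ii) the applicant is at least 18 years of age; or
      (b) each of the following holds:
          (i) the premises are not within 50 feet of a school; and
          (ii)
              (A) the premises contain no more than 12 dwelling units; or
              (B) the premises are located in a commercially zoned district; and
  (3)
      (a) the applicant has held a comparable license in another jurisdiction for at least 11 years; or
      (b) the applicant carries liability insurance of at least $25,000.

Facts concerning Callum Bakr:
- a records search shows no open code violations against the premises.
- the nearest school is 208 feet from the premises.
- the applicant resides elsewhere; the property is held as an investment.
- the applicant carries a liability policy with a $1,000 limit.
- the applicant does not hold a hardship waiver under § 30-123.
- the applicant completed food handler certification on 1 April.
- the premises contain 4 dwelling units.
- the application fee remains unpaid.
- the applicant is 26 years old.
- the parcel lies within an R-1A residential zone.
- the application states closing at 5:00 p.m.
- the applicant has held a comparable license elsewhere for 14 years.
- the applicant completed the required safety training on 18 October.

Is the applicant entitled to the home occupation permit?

Yes — granted.

(i) closes by 9 p.m. — satisfied.
(ii) hardship waiver — fails.
So (a) is not satisfied (T AND F).
(i) no code violations — met.
(ii) not (fee paid) — met.
(iii) food handler cert. — met.
(b) = T AND T AND T = true.
So (1) is satisfied (F OR T).
(i) primary residence — not satisfied.
(ii) age ≥ 18 — met.
So (a) is not satisfied (F AND T).
(i) ≥50 ft from school — holds.
(A) ≤ 12 units — met.
(B) commercially zoned — not met.
So (ii) is satisfied (T OR F).
So (b) is satisfied (T AND T).
(2): F OR T → true.
(a) prior license ≥ 11 yr — met.
(b) insurance ≥ $25,000 — not met.
(3) = T OR F = true.
Overall = T AND T AND T = true.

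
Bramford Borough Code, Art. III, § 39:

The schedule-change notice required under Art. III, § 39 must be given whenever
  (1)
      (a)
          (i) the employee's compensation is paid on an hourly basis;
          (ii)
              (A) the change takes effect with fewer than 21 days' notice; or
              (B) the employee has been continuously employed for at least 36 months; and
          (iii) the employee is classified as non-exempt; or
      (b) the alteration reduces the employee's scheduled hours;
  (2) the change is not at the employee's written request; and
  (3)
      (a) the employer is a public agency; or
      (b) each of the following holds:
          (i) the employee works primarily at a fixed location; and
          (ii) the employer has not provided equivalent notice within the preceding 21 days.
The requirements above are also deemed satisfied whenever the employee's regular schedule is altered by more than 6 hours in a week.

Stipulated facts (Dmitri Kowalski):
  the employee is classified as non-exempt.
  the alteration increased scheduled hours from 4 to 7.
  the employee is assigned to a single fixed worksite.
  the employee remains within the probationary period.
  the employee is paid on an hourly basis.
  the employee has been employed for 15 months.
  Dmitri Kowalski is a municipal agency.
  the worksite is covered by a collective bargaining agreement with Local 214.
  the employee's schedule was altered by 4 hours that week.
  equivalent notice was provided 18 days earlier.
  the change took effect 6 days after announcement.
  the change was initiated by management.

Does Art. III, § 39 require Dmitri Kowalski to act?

Yes — required.

(i) hourly-paid — met.
(A) < 21 days' notice — met.
(B) tenure ≥ 36 mo. — not met.
(ii): T OR F → true.
(iii) non-exempt — holds.
So (a) is satisfied (T AND T AND T).
(b) hours reduced — not met.
(1) = T OR F = true.
(2) not employee-requested — met.
(a) public agency — satisfied.
(i) fixed location — holds.
(ii) no recent notice — fails.
(b): T AND F → false.
(3): T OR F → true.
So Overall is satisfied (T AND T AND T).
Exception (schedule shift > 6h) — not satisfied.
Result: main true OR exception false → true.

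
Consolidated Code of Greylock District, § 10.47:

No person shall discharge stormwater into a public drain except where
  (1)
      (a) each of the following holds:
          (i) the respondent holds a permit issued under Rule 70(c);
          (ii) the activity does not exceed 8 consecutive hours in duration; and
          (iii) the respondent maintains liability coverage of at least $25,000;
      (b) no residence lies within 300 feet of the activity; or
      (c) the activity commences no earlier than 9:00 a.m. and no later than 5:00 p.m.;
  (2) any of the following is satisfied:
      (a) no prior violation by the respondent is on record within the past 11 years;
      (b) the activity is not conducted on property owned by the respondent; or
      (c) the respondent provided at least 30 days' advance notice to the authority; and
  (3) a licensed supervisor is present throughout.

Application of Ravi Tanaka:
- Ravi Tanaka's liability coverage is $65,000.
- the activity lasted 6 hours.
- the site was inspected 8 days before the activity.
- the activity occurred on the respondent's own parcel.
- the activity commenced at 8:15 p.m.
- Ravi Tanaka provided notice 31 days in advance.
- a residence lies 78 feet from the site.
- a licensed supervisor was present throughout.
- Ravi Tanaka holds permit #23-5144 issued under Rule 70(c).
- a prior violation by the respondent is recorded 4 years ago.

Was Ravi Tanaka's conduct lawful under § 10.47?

Yes — lawful.

(i) holds permit — satisfied.
(ii) ≤ 8 hrs duration — satisfied.
(iii) coverage ≥ $25,000 — satisfied.
(a): T AND T AND T → true.
(b) no residence in 300 ft — fails.
(c) start within hours — not met.
(1): T OR F OR F → true.
(a) no prior violation — not satisfied.
(b) not (own property) — not met.
(c) ≥30 days' notice — met.
(2): F OR F OR T → true.
(3) supervisor present — met.
So Overall is satisfied (T AND T AND T).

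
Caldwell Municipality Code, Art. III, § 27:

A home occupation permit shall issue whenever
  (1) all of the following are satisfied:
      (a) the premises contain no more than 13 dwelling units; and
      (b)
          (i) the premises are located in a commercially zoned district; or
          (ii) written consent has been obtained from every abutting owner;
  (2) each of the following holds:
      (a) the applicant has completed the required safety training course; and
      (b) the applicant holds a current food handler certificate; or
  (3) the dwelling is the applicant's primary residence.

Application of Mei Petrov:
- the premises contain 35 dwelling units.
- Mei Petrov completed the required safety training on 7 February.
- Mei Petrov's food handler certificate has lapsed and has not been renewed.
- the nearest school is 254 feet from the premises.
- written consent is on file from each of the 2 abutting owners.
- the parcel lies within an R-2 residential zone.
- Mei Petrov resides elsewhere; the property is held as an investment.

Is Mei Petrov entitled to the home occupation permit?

No — denied.

(a) ≤ 13 units — not met.
(i) commercially zoned — fails.
(ii) all abutters consent — satisfied.
So (b) is satisfied (F OR T).
(1): F AND T → false.
(a) safety training — satisfied.
(b) food handler cert. — fails.
(2) = T AND F = false.
(3) primary residence — not met.
Overall: F OR F OR F → false.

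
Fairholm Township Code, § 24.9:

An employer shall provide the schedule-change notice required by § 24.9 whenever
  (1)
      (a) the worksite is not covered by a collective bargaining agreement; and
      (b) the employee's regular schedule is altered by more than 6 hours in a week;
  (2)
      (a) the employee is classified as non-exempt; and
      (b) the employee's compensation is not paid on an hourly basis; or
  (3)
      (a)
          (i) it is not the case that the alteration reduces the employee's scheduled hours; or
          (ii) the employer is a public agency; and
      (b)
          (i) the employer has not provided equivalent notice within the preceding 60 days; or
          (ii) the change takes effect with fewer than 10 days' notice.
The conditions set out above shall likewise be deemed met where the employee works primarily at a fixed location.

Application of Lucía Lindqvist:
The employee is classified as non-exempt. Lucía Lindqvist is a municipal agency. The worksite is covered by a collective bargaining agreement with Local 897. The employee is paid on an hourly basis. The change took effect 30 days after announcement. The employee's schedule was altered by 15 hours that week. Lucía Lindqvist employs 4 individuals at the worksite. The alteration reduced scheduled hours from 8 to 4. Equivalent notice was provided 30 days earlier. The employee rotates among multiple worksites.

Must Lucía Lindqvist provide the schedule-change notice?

(a) no CBA — not satisfied.
(b) schedule shift > 6h — holds.
(1) = F AND T = false.
(a) non-exempt — met.
(b) not (hourly-paid) — not met.
So (2) is not satisfied (T AND F).
(i) not (hours reduced) — not met.
(ii) public agency — met.
(a) = F OR T = true.
(i) no recent notice — not met.
(ii) < 10 days' notice — not satisfied.
(b): F OR F → false.
So (3) is not satisfied (T AND F).
Overall: F OR F OR F → false.
Exception (fixed location) — not satisfied.
Result: main false OR exception false → false.

No — not required.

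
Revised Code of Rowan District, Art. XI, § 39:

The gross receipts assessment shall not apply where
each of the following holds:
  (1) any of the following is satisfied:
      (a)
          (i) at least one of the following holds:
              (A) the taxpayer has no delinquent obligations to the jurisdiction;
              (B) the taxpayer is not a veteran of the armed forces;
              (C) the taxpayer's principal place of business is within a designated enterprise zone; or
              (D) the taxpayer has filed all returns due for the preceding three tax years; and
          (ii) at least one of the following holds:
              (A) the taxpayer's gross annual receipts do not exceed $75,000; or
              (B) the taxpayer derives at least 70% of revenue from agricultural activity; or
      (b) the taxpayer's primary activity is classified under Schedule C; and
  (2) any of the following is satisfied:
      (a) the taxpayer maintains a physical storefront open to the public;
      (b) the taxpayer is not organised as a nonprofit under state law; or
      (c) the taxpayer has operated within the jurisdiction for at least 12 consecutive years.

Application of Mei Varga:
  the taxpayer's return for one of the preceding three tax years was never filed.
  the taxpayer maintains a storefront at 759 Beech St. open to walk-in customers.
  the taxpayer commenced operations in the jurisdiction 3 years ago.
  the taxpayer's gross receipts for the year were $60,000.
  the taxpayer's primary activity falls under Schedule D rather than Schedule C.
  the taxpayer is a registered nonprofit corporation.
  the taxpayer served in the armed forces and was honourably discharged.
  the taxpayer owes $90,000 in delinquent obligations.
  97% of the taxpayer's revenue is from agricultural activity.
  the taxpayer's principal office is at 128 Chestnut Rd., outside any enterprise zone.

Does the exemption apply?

No — not exempt.

(A) no delinquency — fails.
(B) not (veteran) — not satisfied.
(C) in enterprise zone — fails.
(D) returns current — not met.
(i): F OR F OR F OR F → false.
(A) receipts ≤ $75,000 — met.
(B) ≥70% agricultural — met.
(ii): T OR T → true.
(a) = F AND T = false.
(b) Schedule C activity — fails.
(1): F OR F → false.
(a) has storefront — met.
(b) not (nonprofit) — not met.
(c) ≥ 12 yrs in jurisdiction — not satisfied.
(2) = T OR F OR F = true.
So Overall is not satisfied (F AND T).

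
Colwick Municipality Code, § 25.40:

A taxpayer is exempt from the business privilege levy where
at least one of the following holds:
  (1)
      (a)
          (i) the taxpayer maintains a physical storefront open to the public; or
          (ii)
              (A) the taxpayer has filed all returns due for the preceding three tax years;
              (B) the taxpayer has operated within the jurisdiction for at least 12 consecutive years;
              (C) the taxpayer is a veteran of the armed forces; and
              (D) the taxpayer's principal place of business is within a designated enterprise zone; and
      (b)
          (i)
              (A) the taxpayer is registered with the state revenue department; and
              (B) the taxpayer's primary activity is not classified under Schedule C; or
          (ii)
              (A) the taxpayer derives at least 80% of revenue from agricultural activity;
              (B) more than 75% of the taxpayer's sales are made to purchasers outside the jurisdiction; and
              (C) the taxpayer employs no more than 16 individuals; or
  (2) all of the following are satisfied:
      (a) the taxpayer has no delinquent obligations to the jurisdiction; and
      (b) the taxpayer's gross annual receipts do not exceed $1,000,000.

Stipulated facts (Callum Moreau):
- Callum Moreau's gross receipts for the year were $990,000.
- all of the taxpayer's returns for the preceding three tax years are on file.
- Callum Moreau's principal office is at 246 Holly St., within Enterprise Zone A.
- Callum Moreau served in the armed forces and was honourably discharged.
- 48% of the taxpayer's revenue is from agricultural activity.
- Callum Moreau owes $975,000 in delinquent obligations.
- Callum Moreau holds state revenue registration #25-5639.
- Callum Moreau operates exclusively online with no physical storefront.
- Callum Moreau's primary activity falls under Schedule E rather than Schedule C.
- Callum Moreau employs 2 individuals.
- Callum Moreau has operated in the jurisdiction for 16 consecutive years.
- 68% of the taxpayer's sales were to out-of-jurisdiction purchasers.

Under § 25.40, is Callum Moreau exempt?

Yes — exempt.

(i) has storefront — not satisfied.
(A) returns current — satisfied.
(B) ≥ 12 yrs in jurisdiction — satisfied.
(C) veteran — met.
(D) in enterprise zone — satisfied.
(ii) = T AND T AND T AND T = true.
(a): F OR T → true.
(A) state-registered — satisfied.
(B) not (Schedule C activity) — holds.
(i): T AND T → true.
(A) ≥80% agricultural — fails.
(B) >75% out-of-jur. sales — fails.
(C) ≤ 16 employees — holds.
So (ii) is not satisfied (F AND F AND T).
So (b) is satisfied (T OR F).
(1) = T AND T = true.
(a) no delinquency — fails.
(b) receipts ≤ $1,000,000 — satisfied.
(2): F AND T → false.
So Overall is satisfied (T OR F).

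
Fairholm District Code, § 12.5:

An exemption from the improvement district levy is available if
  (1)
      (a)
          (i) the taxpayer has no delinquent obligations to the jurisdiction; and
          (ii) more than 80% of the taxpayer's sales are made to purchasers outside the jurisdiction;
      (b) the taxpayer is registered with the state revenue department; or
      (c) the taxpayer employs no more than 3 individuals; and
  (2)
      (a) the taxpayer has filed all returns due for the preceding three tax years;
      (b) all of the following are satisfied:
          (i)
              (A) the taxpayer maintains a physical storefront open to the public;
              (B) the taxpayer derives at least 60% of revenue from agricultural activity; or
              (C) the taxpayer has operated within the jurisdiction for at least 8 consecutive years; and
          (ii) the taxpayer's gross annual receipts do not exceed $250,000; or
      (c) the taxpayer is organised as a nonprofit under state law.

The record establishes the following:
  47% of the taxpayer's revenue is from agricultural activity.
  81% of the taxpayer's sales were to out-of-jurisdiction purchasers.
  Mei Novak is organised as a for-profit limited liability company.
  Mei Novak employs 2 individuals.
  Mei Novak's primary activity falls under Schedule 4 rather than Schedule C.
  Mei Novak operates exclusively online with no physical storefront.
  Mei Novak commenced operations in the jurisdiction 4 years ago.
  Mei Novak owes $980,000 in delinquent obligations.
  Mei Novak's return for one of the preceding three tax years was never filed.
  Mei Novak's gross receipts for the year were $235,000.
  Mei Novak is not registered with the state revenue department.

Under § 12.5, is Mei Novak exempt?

(i) no delinquency — fails.
(ii) >80% out-of-jur. sales — satisfied.
(a): F AND T → false.
(b) state-registered — fails.
(c) ≤ 3 employees — satisfied.
(1) = F OR F OR T = true.
(a) returns current — not satisfied.
(A) has storefront — not met.
(B) ≥60% agricultural — not satisfied.
(C) ≥ 8 yrs in jurisdiction — not met.
So (i) is not satisfied (F OR F OR F).
(ii) receipts ≤ $250,000 — holds.
(b) = F AND T = false.
(c) nonprofit — fails.
(2): F OR F OR F → false.
So Overall is not satisfied (T AND F).

No — not exempt.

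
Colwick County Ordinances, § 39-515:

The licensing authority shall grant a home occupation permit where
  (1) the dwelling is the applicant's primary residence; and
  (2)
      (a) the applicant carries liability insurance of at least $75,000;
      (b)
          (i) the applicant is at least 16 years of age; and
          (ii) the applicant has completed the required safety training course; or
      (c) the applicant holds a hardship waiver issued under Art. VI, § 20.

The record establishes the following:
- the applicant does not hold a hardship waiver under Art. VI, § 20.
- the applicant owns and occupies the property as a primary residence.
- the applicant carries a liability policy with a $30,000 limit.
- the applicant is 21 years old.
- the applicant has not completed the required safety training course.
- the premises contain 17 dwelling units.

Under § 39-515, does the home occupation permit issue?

(1) primary residence — met.
(a) insurance ≥ $75,000 — fails.
(i) age ≥ 16 — met.
(ii) safety training — not met.
(b) = T AND F = false.
(c) hardship waiver — not satisfied.
So (2) is not satisfied (F OR F OR F).
So Overall is not satisfied (T AND F).

No — denied.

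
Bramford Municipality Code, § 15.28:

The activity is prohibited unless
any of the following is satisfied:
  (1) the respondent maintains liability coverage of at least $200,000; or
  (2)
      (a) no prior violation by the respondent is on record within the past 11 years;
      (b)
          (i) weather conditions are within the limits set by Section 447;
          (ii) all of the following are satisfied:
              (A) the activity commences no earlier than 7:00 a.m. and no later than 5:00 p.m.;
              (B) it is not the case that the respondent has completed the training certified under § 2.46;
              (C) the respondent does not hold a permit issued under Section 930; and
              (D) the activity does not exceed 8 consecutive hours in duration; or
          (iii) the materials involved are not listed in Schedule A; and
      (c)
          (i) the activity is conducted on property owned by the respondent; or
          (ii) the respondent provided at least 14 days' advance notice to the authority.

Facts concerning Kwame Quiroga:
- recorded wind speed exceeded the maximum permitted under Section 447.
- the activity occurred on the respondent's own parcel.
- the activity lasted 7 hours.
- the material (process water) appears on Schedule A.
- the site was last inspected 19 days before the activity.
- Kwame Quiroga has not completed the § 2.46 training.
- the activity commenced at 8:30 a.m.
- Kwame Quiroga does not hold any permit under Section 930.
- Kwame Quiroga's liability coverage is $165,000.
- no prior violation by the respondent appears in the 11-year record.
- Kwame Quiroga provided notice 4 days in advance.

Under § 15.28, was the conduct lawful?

(1) coverage ≥ $200,000 — fails.
(a) no prior violation — met.
(i) weather ok — not met.
(A) start within hours — met.
(B) not (training certified) — met.
(C) not (holds permit) — holds.
(D) ≤ 8 hrs duration — satisfied.
(ii) = T AND T AND T AND T = true.
(iii) not (Schedule A material) — not satisfied.
(b) = F OR T OR F = true.
(i) own property — met.
(ii) ≥14 days' notice — not satisfied.
(c) = T OR F = true.
So (2) is satisfied (T AND T AND T).
Overall: F OR T → true.

Yes — lawful.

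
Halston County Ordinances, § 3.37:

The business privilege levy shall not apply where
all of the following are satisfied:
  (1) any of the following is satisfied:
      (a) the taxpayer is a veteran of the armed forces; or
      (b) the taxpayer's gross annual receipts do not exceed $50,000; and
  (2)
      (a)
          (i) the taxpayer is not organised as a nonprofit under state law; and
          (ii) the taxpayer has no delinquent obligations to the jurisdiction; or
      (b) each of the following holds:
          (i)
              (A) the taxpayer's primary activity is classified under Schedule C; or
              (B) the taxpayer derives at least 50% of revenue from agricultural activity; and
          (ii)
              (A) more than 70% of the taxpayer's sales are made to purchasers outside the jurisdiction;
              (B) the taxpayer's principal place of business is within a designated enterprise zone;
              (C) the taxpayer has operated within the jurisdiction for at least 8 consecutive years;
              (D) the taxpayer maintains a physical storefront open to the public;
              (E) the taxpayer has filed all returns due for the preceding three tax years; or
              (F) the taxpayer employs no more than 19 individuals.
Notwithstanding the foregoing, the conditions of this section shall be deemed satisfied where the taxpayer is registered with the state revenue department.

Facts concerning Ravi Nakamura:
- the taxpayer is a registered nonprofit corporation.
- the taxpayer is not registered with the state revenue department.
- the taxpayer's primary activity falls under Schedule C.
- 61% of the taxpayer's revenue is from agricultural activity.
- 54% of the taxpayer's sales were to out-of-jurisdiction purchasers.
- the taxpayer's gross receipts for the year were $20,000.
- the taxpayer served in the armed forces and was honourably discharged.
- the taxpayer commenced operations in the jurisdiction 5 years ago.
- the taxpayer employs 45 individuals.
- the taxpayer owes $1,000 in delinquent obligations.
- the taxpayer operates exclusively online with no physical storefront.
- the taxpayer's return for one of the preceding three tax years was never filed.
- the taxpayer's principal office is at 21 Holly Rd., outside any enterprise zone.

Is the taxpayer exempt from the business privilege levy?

No — not exempt.

(a) veteran — satisfied.
(b) receipts ≤ $50,000 — satisfied.
(1) = T OR T = true.
(i) not (nonprofit) — not satisfied.
(ii) no delinquency — not satisfied.
(a) = F AND F = false.
(A) Schedule C activity — met.
(B) ≥50% agricultural — satisfied.
(i): T OR T → true.
(A) >70% out-of-jur. sales — not met.
(B) in enterprise zone — not satisfied.
(C) ≥ 8 yrs in jurisdiction — not satisfied.
(D) has storefront — fails.
(E) returns current — not satisfied.
(F) ≤ 19 employees — not met.
(ii): F OR F OR F OR F OR F OR F → false.
(b): T AND F → false.
So (2) is not satisfied (F OR F).
Overall: T AND F → false.
Exception (state-registered) — not satisfied.
Result: main false OR exception false → false.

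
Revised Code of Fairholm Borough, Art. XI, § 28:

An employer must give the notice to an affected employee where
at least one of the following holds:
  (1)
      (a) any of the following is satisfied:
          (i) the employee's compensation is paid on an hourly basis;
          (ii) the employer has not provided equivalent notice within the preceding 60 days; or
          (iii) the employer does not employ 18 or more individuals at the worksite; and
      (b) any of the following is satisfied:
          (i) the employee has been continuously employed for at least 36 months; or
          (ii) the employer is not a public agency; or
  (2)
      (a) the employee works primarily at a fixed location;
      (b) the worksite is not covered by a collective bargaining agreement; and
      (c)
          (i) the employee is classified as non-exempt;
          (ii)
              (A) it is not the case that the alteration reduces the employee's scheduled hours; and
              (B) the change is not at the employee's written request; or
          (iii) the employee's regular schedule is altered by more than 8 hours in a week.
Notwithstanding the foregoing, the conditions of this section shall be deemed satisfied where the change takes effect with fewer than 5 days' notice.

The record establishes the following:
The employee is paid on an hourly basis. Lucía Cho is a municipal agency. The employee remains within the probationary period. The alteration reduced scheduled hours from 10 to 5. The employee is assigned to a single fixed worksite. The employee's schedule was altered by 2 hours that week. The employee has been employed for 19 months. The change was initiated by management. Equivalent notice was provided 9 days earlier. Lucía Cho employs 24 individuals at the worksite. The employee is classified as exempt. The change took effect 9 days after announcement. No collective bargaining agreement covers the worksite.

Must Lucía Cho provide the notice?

No — not required.

(i) hourly-paid — met.
(ii) no recent notice — not satisfied.
(iii) not (≥ 18 at site) — not satisfied.
(a) = T OR F OR F = true.
(i) tenure ≥ 36 mo. — not met.
(ii) not (public agency) — not met.
(b) = F OR F = false.
(1): T AND F → false.
(a) fixed location — satisfied.
(b) no CBA — satisfied.
(i) non-exempt — not met.
(A) not (hours reduced) — fails.
(B) not employee-requested — met.
(ii) = F AND T = false.
(iii) schedule shift > 8h — fails.
So (c) is not satisfied (F OR F OR F).
(2) = T AND T AND F = false.
So Overall is not satisfied (F OR F).
Exception (< 5 days' notice) — not satisfied.
Result: main false OR exception false → false.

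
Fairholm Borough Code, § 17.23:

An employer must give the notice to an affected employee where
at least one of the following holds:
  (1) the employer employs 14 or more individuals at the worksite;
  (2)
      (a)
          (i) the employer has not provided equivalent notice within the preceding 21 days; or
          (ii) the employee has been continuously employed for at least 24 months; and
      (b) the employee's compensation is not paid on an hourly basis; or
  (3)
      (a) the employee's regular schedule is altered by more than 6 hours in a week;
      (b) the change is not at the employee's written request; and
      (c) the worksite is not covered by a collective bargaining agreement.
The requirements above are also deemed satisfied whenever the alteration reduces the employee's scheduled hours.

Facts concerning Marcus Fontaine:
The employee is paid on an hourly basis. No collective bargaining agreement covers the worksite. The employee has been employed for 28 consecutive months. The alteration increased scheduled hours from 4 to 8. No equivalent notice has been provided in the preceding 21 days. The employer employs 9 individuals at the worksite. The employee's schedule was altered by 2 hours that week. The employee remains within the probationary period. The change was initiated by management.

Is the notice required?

No — not required.

(1) ≥ 14 at site — not met.
(i) no recent notice — holds.
(ii) tenure ≥ 24 mo. — met.
(a): T OR T → true.
(b) not (hourly-paid) — not satisfied.
So (2) is not satisfied (T AND F).
(a) schedule shift > 6h — not met.
(b) not employee-requested — satisfied.
(c) no CBA — holds.
So (3) is not satisfied (F AND T AND T).
Overall = F OR F OR F = false.
Exception (hours reduced) — not satisfied.
Result: main false OR exception false → false.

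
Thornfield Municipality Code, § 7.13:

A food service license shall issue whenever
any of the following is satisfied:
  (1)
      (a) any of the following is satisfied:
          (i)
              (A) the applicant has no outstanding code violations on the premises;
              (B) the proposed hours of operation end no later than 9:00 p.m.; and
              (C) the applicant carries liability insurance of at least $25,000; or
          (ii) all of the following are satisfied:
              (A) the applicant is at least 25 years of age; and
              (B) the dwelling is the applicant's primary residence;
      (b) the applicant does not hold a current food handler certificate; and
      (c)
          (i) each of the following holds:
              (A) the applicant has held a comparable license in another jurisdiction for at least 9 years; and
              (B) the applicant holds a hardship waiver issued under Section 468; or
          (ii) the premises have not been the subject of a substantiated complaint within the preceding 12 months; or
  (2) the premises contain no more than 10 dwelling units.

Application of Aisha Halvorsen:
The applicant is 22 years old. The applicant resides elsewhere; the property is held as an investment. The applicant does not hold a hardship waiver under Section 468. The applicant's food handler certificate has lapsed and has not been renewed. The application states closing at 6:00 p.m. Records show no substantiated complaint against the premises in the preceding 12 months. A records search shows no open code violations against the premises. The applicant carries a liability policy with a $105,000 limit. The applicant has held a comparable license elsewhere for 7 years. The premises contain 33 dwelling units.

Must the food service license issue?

Yes — granted.

(A) no code violations — holds.
(B) closes by 9 p.m. — met.
(C) insurance ≥ $25,000 — met.
So (i) is satisfied (T AND T AND T).
(A) age ≥ 25 — not satisfied.
(B) primary residence — fails.
(ii) = F AND F = false.
So (a) is satisfied (T OR F).
(b) not (food handler cert.) — holds.
(A) prior license ≥ 9 yr — fails.
(B) hardship waiver — not satisfied.
So (i) is not satisfied (F AND F).
(ii) no complaint in 12 mo. — holds.
(c): F OR T → true.
(1) = T AND T AND T = true.
(2) ≤ 10 units — not satisfied.
Overall: T OR F → true.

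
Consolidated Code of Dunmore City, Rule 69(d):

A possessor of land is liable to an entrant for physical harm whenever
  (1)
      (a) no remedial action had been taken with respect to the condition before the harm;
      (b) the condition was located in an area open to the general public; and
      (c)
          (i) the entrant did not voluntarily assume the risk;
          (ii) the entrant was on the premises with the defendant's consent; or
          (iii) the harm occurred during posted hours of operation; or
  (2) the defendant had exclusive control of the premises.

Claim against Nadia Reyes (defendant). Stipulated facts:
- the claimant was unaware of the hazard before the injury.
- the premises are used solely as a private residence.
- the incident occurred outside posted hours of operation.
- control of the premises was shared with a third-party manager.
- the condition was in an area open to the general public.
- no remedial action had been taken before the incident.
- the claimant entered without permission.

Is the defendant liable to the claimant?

(a) no remedial action — satisfied.
(b) public area — holds.
(i) no assumed risk — satisfied.
(ii) consent to enter — fails.
(iii) during posted hours — not met.
(c) = T OR F OR F = true.
(1): T AND T AND T → true.
(2) exclusive control — not met.
Overall: T OR F → true.

Yes — liable.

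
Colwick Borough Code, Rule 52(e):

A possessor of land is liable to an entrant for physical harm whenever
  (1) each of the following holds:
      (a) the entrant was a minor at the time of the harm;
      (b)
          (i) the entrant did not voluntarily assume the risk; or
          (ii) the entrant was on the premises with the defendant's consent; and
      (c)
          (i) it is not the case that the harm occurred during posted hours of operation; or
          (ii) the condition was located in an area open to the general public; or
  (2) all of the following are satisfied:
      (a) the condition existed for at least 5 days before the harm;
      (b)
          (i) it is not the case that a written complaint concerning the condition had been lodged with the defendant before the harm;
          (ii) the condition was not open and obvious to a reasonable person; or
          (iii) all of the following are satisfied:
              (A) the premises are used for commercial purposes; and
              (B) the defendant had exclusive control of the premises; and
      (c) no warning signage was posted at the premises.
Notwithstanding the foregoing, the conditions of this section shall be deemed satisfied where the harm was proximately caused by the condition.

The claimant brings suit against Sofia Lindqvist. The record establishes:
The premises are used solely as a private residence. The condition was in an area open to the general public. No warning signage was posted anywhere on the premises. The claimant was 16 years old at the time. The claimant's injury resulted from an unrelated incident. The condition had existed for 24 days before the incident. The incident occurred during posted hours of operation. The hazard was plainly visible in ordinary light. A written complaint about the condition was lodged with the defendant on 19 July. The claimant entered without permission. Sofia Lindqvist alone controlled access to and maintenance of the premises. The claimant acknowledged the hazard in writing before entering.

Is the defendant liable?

(a) entrant a minor — satisfied.
(i) no assumed risk — not satisfied.
(ii) consent to enter — fails.
So (b) is not satisfied (F OR F).
(i) not (during posted hours) — not met.
(ii) public area — met.
So (c) is satisfied (F OR T).
(1) = T AND F AND T = false.
(a) condition ≥5 days old — met.
(i) not (complaint lodged) — not satisfied.
(ii) not open/obvious — not met.
(A) commercial use — not met.
(B) exclusive control — holds.
So (iii) is not satisfied (F AND T).
So (b) is not satisfied (F OR F OR F).
(c) no signage posted — met.
(2): T AND F AND T → false.
Overall: F OR F → false.
Exception (proximate cause) — not satisfied.
Result: main false OR exception false → false.

No — not liable.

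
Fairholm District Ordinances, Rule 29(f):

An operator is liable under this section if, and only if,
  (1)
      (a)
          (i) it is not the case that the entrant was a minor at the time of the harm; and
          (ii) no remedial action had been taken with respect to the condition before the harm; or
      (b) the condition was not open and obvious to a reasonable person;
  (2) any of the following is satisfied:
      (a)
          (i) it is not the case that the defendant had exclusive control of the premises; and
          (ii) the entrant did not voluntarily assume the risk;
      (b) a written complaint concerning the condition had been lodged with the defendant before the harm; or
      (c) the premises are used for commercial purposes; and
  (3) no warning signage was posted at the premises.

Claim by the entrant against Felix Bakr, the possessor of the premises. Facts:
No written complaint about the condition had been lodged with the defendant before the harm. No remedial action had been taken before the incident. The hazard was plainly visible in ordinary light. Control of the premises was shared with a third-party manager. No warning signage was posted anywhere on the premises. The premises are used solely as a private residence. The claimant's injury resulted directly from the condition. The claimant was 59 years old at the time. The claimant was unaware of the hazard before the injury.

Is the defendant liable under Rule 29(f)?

(i) not (entrant a minor) — holds.
(ii) no remedial action — holds.
(a) = T AND T = true.
(b) not open/obvious — fails.
(1): T OR F → true.
(i) not (exclusive control) — satisfied.
(ii) no assumed risk — holds.
(a) = T AND T = true.
(b) complaint lodged — not met.
(c) commercial use — not satisfied.
So (2) is satisfied (T OR F OR F).
(3) no signage posted — holds.
So Overall is satisfied (T AND T AND T).

Yes — liable.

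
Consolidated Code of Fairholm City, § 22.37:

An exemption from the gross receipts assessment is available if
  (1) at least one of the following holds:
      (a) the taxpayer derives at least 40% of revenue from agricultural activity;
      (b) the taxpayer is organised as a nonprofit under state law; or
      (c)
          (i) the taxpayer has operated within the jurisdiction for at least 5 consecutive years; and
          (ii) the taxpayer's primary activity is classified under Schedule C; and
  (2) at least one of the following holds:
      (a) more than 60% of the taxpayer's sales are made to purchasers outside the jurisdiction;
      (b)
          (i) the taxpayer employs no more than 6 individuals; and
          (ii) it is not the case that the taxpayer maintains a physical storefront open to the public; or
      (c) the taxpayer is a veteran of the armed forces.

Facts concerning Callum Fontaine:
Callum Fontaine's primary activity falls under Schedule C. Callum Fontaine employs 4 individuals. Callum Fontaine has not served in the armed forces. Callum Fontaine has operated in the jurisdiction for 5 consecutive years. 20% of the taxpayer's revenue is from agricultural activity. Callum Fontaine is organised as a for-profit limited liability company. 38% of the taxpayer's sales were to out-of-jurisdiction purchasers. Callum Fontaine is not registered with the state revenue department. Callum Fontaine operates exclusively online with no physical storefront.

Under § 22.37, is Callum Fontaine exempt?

(a) ≥40% agricultural — fails.
(b) nonprofit — fails.
(i) ≥ 5 yrs in jurisdiction — holds.
(ii) Schedule C activity — holds.
(c) = T AND T = true.
(1) = F OR F OR T = true.
(a) >60% out-of-jur. sales — not satisfied.
(i) ≤ 6 employees — holds.
(ii) not (has storefront) — met.
(b) = T AND T = true.
(c) veteran — not satisfied.
(2): F OR T OR F → true.
So Overall is satisfied (T AND T).

Yes — exempt.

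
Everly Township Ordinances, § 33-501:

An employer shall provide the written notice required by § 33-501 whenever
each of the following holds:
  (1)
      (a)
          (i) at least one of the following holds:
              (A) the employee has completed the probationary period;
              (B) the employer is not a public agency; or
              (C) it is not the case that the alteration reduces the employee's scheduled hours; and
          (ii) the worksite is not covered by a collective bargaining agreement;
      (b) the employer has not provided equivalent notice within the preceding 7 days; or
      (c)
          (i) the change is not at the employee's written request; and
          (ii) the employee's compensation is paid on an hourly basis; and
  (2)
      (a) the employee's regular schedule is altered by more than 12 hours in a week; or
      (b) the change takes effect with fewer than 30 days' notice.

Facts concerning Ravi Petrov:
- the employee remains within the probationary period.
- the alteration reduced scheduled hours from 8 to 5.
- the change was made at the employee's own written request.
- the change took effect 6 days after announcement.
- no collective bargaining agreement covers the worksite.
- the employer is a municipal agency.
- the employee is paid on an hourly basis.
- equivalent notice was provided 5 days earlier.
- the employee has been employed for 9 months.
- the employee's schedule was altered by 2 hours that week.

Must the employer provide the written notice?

(A) past probation — not satisfied.
(B) not (public agency) — fails.
(C) not (hours reduced) — fails.
So (i) is not satisfied (F OR F OR F).
(ii) no CBA — holds.
So (a) is not satisfied (F AND T).
(b) no recent notice — not met.
(i) not employee-requested — not satisfied.
(ii) hourly-paid — holds.
So (c) is not satisfied (F AND T).
So (1) is not satisfied (F OR F OR F).
(a) schedule shift > 12h — not satisfied.
(b) < 30 days' notice — met.
So (2) is satisfied (F OR T).
Overall: F AND T → false.

No — not required.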